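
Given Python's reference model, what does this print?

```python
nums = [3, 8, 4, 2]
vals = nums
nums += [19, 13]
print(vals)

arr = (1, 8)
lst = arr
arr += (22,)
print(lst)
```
[3, 8, 4, 2, 19, 13]
(1, 8)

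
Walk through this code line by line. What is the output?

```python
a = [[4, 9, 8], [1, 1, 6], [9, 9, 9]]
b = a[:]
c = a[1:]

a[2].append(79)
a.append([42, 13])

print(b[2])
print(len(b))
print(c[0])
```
[9, 9, 9, 79]
3
[1, 1, 6]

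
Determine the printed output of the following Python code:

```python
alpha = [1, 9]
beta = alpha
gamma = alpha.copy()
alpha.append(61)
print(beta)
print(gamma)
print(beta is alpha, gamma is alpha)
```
[1, 9, 61]
[1, 9]
True False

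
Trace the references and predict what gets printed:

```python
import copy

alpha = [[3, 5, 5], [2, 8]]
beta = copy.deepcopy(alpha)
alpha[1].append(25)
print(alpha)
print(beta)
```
[[3, 5, 5], [2, 8, 25]]
[[3, 5, 5], [2, 8]]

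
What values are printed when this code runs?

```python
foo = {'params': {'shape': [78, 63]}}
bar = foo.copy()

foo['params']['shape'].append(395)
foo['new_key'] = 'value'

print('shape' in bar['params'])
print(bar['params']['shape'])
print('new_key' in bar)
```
True
[78, 63, 395]
False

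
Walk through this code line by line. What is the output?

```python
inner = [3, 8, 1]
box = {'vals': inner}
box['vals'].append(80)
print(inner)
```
[3, 8, 1, 80]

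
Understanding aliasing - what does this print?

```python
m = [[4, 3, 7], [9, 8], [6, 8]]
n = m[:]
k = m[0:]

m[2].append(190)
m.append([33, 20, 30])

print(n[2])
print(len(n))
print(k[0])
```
[6, 8, 190]
3
[4, 3, 7]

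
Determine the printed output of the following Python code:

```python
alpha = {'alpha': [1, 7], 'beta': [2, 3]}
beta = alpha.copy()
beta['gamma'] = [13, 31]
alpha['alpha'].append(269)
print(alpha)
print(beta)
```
{'alpha': [1, 7, 269], 'beta': [2, 3]}
{'alpha': [1, 7, 269], 'beta': [2, 3], 'gamma': [13, 31]}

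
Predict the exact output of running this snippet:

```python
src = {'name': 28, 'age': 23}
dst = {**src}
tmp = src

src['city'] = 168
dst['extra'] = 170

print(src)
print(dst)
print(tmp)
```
{'name': 28, 'age': 23, 'city': 168}
{'name': 28, 'age': 23, 'extra': 170}
{'name': 28, 'age': 23, 'city': 168}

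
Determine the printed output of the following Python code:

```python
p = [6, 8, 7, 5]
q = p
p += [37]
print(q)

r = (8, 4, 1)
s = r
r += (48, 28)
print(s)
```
[6, 8, 7, 5, 37]
(8, 4, 1)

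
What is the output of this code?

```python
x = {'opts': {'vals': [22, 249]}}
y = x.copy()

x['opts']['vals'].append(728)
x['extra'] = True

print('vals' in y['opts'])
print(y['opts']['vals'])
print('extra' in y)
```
True
[22, 249, 728]
False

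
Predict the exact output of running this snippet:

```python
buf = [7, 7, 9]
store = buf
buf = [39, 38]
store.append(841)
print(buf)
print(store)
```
[39, 38]
[7, 7, 9, 841]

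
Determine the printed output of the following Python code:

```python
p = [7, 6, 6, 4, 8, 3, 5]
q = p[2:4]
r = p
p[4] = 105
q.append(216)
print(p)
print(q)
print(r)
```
[7, 6, 6, 4, 105, 3, 5]
[6, 4, 216]
[7, 6, 6, 4, 105, 3, 5]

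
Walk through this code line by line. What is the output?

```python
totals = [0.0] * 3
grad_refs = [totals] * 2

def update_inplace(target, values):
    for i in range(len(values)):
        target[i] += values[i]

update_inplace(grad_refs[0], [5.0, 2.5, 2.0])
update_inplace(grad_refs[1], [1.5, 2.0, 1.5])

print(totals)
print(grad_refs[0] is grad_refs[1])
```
[6.5, 4.5, 3.5]
True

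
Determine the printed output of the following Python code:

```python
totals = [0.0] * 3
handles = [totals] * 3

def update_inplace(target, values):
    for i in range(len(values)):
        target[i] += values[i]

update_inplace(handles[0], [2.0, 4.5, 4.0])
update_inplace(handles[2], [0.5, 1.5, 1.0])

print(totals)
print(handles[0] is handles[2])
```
[2.5, 6.0, 5.0]
True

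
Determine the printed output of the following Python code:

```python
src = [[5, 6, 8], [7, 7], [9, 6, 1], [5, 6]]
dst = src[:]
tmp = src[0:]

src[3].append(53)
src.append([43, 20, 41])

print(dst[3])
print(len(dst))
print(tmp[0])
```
[5, 6, 53]
4
[5, 6, 8]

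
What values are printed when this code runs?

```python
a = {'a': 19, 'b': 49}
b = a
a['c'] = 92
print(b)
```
{'a': 19, 'b': 49, 'c': 92}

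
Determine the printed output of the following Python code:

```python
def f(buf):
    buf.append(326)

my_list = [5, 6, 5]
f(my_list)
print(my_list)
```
[5, 6, 5, 326]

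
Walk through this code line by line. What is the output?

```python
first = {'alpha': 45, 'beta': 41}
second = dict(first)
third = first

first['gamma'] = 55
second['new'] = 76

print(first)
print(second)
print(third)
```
{'alpha': 45, 'beta': 41, 'gamma': 55}
{'alpha': 45, 'beta': 41, 'new': 76}
{'alpha': 45, 'beta': 41, 'gamma': 55}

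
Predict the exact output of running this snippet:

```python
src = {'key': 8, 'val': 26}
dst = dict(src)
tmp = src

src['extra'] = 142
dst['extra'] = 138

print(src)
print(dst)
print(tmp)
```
{'key': 8, 'val': 26, 'extra': 142}
{'key': 8, 'val': 26, 'extra': 138}
{'key': 8, 'val': 26, 'extra': 142}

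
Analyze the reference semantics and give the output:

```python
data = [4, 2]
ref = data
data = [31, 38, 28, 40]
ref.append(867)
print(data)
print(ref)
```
[31, 38, 28, 40]
[4, 2, 867]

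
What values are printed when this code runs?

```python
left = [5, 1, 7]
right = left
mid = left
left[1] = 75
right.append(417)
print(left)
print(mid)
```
[5, 75, 7, 417]
[5, 75, 7, 417]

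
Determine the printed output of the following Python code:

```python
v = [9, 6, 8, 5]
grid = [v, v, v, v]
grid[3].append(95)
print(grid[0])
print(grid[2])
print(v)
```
[9, 6, 8, 5, 95]
[9, 6, 8, 5, 95]
[9, 6, 8, 5, 95]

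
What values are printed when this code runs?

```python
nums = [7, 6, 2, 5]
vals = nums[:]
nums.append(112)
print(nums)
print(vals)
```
[7, 6, 2, 5, 112]
[7, 6, 2, 5]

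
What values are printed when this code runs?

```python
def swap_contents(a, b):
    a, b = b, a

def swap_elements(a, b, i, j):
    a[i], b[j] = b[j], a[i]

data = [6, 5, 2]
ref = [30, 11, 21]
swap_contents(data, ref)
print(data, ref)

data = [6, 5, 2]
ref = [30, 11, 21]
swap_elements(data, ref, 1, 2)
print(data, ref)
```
[6, 5, 2] [30, 11, 21]
[6, 21, 2] [30, 11, 5]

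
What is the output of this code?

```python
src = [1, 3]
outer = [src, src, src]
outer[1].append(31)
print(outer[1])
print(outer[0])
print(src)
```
[1, 3, 31]
[1, 3, 31]
[1, 3, 31]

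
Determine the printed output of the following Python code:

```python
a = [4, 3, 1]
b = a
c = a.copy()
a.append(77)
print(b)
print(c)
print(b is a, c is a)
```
[4, 3, 1, 77]
[4, 3, 1]
True False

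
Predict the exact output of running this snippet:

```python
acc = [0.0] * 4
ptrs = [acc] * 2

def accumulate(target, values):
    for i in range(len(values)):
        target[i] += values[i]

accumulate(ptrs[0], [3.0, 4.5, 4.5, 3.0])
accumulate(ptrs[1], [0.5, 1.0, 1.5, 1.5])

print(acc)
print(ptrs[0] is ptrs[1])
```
[3.5, 5.5, 6.0, 4.5]
True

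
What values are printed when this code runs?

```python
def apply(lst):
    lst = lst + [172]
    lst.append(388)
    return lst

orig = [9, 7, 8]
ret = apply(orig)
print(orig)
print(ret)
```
[9, 7, 8]
[9, 7, 8, 172, 388]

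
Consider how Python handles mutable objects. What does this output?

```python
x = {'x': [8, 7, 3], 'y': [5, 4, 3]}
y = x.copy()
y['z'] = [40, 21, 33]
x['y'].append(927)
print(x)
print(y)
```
{'x': [8, 7, 3], 'y': [5, 4, 3, 927]}
{'x': [8, 7, 3], 'y': [5, 4, 3, 927], 'z': [40, 21, 33]}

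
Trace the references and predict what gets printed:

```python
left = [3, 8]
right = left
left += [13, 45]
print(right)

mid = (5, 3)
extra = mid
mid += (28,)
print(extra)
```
[3, 8, 13, 45]
(5, 3)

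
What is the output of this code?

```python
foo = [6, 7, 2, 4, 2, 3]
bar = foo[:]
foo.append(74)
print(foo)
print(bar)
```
[6, 7, 2, 4, 2, 3, 74]
[6, 7, 2, 4, 2, 3]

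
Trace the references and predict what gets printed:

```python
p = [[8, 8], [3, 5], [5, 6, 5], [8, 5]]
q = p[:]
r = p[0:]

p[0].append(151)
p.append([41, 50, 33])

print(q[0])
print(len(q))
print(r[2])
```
[8, 8, 151]
4
[5, 6, 5]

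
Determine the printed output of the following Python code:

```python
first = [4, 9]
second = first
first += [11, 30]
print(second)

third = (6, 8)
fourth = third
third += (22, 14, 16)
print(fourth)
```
[4, 9, 11, 30]
(6, 8)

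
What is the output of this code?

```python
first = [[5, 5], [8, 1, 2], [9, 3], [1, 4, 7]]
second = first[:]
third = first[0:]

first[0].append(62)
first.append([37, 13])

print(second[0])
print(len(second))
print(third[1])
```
[5, 5, 62]
4
[8, 1, 2]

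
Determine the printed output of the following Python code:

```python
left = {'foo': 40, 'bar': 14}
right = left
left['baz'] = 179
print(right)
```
{'foo': 40, 'bar': 14, 'baz': 179}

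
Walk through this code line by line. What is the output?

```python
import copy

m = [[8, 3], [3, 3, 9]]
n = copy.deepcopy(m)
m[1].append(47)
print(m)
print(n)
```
[[8, 3], [3, 3, 9, 47]]
[[8, 3], [3, 3, 9]]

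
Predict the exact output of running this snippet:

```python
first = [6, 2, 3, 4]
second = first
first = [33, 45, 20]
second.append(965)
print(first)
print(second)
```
[33, 45, 20]
[6, 2, 3, 4, 965]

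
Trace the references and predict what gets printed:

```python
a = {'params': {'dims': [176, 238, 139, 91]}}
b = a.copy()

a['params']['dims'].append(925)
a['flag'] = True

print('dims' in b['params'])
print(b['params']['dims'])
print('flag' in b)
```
True
[176, 238, 139, 91, 925]
False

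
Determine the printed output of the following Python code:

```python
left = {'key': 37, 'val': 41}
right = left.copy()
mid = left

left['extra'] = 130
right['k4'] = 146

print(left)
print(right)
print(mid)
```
{'key': 37, 'val': 41, 'extra': 130}
{'key': 37, 'val': 41, 'k4': 146}
{'key': 37, 'val': 41, 'extra': 130}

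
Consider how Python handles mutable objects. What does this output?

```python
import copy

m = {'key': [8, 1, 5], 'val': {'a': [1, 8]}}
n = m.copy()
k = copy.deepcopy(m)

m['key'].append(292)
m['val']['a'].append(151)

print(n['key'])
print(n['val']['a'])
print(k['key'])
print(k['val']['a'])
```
[8, 1, 5, 292]
[1, 8, 151]
[8, 1, 5]
[1, 8]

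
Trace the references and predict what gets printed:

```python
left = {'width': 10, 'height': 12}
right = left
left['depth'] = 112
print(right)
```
{'width': 10, 'height': 12, 'depth': 112}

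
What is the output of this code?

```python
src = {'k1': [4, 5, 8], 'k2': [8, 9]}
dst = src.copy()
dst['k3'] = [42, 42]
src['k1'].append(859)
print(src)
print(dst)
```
{'k1': [4, 5, 8, 859], 'k2': [8, 9]}
{'k1': [4, 5, 8, 859], 'k2': [8, 9], 'k3': [42, 42]}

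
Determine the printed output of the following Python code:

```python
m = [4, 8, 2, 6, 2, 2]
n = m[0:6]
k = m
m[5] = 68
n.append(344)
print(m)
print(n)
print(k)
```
[4, 8, 2, 6, 2, 68]
[4, 8, 2, 6, 2, 2, 344]
[4, 8, 2, 6, 2, 68]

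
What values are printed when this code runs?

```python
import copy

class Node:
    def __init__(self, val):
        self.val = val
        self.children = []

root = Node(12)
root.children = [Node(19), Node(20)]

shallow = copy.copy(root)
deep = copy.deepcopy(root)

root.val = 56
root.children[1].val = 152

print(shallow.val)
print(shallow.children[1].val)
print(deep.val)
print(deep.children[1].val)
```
12
152
12
20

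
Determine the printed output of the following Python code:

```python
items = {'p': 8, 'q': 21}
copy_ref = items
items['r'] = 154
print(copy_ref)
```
{'p': 8, 'q': 21, 'r': 154}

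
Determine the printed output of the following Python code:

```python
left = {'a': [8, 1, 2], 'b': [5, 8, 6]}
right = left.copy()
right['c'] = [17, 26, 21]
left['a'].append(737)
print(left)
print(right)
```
{'a': [8, 1, 2, 737], 'b': [5, 8, 6]}
{'a': [8, 1, 2, 737], 'b': [5, 8, 6], 'c': [17, 26, 21]}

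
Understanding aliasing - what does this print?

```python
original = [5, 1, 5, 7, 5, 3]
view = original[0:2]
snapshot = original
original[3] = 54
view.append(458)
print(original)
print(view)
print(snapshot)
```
[5, 1, 5, 54, 5, 3]
[5, 1, 458]
[5, 1, 5, 54, 5, 3]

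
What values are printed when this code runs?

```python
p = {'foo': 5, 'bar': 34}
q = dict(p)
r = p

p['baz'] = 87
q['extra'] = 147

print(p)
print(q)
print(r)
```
{'foo': 5, 'bar': 34, 'baz': 87}
{'foo': 5, 'bar': 34, 'extra': 147}
{'foo': 5, 'bar': 34, 'baz': 87}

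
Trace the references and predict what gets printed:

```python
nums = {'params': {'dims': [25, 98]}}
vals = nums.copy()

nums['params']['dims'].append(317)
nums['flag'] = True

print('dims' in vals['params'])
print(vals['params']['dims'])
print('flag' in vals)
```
True
[25, 98, 317]
False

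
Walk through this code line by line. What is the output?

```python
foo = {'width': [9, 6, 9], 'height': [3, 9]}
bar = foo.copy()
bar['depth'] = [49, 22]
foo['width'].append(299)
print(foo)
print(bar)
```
{'width': [9, 6, 9, 299], 'height': [3, 9]}
{'width': [9, 6, 9, 299], 'height': [3, 9], 'depth': [49, 22]}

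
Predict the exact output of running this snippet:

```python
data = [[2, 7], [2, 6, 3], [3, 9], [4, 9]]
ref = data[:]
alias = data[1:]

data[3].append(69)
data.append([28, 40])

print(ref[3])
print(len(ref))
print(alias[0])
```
[4, 9, 69]
4
[2, 6, 3]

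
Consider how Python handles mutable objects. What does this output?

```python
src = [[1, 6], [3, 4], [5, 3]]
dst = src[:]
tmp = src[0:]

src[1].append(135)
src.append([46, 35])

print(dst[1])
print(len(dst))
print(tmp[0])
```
[3, 4, 135]
3
[1, 6]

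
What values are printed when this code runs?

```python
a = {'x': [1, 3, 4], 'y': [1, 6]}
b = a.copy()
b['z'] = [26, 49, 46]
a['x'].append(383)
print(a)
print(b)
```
{'x': [1, 3, 4, 383], 'y': [1, 6]}
{'x': [1, 3, 4, 383], 'y': [1, 6], 'z': [26, 49, 46]}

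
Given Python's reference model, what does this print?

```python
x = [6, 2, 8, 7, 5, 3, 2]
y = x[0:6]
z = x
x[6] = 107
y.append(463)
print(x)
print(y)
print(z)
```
[6, 2, 8, 7, 5, 3, 107]
[6, 2, 8, 7, 5, 3, 463]
[6, 2, 8, 7, 5, 3, 107]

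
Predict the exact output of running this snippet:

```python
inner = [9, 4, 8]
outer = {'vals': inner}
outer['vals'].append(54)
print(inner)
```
[9, 4, 8, 54]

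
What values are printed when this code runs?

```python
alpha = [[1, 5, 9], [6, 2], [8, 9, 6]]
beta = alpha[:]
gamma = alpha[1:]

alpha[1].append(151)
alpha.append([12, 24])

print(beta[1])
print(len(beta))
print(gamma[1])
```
[6, 2, 151]
3
[8, 9, 6]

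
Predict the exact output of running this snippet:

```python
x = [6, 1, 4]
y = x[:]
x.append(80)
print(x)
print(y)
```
[6, 1, 4, 80]
[6, 1, 4]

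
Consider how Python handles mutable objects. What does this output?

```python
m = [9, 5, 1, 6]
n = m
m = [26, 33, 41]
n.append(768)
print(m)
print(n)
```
[26, 33, 41]
[9, 5, 1, 6, 768]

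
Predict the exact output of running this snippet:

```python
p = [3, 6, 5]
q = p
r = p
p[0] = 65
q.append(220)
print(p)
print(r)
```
[65, 6, 5, 220]
[65, 6, 5, 220]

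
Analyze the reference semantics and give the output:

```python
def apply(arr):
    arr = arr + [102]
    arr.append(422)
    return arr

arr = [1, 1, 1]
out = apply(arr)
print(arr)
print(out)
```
[1, 1, 1]
[1, 1, 1, 102, 422]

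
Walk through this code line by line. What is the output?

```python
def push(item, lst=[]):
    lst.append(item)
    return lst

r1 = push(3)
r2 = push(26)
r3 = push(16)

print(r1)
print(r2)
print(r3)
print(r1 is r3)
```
[3, 26, 16]
[3, 26, 16]
[3, 26, 16]
True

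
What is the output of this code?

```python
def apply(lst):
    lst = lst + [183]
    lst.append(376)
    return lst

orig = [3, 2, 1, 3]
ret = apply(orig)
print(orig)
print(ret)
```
[3, 2, 1, 3]
[3, 2, 1, 3, 183, 376]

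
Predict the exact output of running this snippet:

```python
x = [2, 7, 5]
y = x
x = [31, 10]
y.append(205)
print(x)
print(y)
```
[31, 10]
[2, 7, 5, 205]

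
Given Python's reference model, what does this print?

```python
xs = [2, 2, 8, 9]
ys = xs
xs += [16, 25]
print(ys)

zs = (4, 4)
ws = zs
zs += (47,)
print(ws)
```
[2, 2, 8, 9, 16, 25]
(4, 4)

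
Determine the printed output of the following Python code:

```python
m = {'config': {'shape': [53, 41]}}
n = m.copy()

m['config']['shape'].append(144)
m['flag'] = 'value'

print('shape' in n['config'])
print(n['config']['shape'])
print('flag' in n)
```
True
[53, 41, 144]
False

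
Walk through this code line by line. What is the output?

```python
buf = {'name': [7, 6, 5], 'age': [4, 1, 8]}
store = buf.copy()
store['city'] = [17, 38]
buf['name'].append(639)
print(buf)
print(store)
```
{'name': [7, 6, 5, 639], 'age': [4, 1, 8]}
{'name': [7, 6, 5, 639], 'age': [4, 1, 8], 'city': [17, 38]}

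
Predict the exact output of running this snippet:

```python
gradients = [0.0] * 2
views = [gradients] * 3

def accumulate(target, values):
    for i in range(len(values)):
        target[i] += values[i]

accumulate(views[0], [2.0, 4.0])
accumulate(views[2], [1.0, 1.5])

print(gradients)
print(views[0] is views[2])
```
[3.0, 5.5]
True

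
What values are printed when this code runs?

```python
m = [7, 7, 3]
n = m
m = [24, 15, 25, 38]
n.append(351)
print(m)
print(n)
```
[24, 15, 25, 38]
[7, 7, 3, 351]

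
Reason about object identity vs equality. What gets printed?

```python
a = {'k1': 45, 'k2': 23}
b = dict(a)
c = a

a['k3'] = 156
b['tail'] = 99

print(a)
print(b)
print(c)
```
{'k1': 45, 'k2': 23, 'k3': 156}
{'k1': 45, 'k2': 23, 'tail': 99}
{'k1': 45, 'k2': 23, 'k3': 156}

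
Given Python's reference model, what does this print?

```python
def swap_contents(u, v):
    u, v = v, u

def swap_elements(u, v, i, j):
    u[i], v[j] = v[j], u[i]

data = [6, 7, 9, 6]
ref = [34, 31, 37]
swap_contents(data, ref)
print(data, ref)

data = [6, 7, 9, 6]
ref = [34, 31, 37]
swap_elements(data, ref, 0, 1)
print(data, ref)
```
[6, 7, 9, 6] [34, 31, 37]
[31, 7, 9, 6] [34, 6, 37]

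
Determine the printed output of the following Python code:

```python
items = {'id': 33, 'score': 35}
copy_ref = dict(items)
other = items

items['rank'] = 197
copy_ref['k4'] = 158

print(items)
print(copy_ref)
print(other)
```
{'id': 33, 'score': 35, 'rank': 197}
{'id': 33, 'score': 35, 'k4': 158}
{'id': 33, 'score': 35, 'rank': 197}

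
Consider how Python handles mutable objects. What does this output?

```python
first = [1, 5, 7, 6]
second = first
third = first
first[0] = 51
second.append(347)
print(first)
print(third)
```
[51, 5, 7, 6, 347]
[51, 5, 7, 6, 347]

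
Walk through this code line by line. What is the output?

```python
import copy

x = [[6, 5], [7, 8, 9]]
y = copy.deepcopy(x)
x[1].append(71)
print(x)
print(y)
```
[[6, 5], [7, 8, 9, 71]]
[[6, 5], [7, 8, 9]]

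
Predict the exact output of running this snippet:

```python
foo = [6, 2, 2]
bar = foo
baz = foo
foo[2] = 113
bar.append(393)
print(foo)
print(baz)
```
[6, 2, 113, 393]
[6, 2, 113, 393]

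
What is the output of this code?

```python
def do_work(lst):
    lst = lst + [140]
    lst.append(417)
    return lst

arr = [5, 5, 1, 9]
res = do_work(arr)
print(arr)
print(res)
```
[5, 5, 1, 9]
[5, 5, 1, 9, 140, 417]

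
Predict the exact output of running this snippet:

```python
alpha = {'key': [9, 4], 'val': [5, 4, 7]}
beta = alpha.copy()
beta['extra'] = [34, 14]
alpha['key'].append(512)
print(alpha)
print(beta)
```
{'key': [9, 4, 512], 'val': [5, 4, 7]}
{'key': [9, 4, 512], 'val': [5, 4, 7], 'extra': [34, 14]}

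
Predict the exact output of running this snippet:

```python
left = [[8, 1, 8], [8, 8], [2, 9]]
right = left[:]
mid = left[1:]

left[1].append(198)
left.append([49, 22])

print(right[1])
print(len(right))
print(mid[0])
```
[8, 8, 198]
3
[8, 8, 198]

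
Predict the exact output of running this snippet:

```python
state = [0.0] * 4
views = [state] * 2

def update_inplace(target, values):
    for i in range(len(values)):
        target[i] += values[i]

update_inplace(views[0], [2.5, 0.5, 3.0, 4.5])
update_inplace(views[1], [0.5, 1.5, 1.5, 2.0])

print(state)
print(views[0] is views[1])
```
[3.0, 2.0, 4.5, 6.5]
True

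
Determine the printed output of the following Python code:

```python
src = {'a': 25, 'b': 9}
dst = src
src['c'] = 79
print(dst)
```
{'a': 25, 'b': 9, 'c': 79}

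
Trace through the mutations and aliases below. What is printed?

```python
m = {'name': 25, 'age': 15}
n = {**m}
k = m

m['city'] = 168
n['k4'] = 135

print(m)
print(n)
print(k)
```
{'name': 25, 'age': 15, 'city': 168}
{'name': 25, 'age': 15, 'k4': 135}
{'name': 25, 'age': 15, 'city': 168}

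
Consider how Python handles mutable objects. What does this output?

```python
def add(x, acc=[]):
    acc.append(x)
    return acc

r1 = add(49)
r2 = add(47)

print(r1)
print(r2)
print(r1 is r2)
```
[49, 47]
[49, 47]
True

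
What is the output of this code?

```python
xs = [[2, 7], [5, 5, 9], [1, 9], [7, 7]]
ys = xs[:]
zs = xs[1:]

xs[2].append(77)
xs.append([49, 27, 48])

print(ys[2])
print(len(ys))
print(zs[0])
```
[1, 9, 77]
4
[5, 5, 9]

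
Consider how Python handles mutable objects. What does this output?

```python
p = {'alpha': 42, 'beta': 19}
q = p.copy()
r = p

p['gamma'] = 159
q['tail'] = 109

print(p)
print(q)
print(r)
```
{'alpha': 42, 'beta': 19, 'gamma': 159}
{'alpha': 42, 'beta': 19, 'tail': 109}
{'alpha': 42, 'beta': 19, 'gamma': 159}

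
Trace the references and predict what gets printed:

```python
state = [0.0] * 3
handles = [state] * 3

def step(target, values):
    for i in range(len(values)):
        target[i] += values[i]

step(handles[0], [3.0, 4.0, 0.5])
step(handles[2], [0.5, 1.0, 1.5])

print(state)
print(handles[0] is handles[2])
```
[3.5, 5.0, 2.0]
True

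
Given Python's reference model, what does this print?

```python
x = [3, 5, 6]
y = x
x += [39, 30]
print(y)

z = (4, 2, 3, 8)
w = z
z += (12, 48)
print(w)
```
[3, 5, 6, 39, 30]
(4, 2, 3, 8)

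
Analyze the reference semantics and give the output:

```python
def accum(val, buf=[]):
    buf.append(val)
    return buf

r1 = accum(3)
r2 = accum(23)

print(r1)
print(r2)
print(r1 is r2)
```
[3, 23]
[3, 23]
True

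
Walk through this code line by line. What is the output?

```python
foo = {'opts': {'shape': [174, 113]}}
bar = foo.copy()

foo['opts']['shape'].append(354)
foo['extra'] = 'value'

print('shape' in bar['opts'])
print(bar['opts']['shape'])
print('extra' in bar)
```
True
[174, 113, 354]
False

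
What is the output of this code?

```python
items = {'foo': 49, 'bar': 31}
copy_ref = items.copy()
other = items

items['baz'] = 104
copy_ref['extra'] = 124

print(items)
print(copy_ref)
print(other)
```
{'foo': 49, 'bar': 31, 'baz': 104}
{'foo': 49, 'bar': 31, 'extra': 124}
{'foo': 49, 'bar': 31, 'baz': 104}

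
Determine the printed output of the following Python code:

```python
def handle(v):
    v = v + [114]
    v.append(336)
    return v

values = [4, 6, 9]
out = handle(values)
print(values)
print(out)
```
[4, 6, 9]
[4, 6, 9, 114, 336]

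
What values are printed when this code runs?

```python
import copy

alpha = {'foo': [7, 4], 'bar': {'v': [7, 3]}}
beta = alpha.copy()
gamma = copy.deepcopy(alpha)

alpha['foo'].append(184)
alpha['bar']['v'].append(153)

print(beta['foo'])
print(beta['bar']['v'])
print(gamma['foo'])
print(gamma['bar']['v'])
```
[7, 4, 184]
[7, 3, 153]
[7, 4]
[7, 3]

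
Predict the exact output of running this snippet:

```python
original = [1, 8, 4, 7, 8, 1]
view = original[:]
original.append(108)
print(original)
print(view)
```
[1, 8, 4, 7, 8, 1, 108]
[1, 8, 4, 7, 8, 1]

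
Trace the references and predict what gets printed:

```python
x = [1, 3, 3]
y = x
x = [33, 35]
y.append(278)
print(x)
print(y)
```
[33, 35]
[1, 3, 3, 278]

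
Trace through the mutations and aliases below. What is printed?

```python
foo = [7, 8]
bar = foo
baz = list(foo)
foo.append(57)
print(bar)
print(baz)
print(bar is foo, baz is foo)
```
[7, 8, 57]
[7, 8]
True False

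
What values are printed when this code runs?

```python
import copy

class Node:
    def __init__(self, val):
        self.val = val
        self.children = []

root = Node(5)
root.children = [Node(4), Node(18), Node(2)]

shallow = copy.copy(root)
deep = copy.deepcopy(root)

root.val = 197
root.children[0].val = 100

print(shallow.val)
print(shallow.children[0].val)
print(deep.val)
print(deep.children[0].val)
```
5
100
5
4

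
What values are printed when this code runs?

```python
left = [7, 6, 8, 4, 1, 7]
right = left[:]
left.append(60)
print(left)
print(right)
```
[7, 6, 8, 4, 1, 7, 60]
[7, 6, 8, 4, 1, 7]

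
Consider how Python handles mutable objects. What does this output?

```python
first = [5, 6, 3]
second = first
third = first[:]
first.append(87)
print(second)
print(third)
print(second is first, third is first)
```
[5, 6, 3, 87]
[5, 6, 3]
True False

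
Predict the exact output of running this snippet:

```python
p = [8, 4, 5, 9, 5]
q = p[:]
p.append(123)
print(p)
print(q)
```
[8, 4, 5, 9, 5, 123]
[8, 4, 5, 9, 5]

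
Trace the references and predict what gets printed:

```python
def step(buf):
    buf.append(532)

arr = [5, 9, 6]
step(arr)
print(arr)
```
[5, 9, 6, 532]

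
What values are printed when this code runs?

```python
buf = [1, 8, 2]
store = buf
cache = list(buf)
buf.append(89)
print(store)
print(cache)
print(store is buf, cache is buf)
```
[1, 8, 2, 89]
[1, 8, 2]
True False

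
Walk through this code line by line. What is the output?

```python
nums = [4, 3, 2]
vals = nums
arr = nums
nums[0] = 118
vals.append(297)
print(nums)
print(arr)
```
[118, 3, 2, 297]
[118, 3, 2, 297]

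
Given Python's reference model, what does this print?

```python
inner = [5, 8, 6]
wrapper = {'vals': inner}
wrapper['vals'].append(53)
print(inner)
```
[5, 8, 6, 53]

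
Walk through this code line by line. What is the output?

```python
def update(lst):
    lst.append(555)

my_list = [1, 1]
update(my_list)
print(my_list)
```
[1, 1, 555]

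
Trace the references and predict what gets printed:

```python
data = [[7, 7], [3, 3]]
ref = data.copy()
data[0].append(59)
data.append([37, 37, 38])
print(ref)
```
[[7, 7, 59], [3, 3]]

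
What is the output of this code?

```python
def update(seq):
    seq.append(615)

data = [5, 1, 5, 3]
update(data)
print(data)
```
[5, 1, 5, 3, 615]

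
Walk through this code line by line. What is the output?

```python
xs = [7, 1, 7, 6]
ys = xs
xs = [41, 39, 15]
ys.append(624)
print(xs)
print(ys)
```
[41, 39, 15]
[7, 1, 7, 6, 624]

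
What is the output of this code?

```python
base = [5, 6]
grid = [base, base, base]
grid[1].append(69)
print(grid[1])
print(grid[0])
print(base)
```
[5, 6, 69]
[5, 6, 69]
[5, 6, 69]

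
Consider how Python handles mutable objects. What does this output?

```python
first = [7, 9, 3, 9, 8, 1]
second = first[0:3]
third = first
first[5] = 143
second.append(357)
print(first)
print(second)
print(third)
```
[7, 9, 3, 9, 8, 143]
[7, 9, 3, 357]
[7, 9, 3, 9, 8, 143]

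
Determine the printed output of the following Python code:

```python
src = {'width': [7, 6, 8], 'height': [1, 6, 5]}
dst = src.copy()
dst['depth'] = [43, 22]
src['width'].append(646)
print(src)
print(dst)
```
{'width': [7, 6, 8, 646], 'height': [1, 6, 5]}
{'width': [7, 6, 8, 646], 'height': [1, 6, 5], 'depth': [43, 22]}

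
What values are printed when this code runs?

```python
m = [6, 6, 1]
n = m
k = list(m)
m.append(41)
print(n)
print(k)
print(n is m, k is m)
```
[6, 6, 1, 41]
[6, 6, 1]
True False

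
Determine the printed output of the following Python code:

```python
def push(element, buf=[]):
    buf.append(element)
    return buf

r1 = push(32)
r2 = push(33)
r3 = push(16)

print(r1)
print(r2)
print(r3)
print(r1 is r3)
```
[32, 33, 16]
[32, 33, 16]
[32, 33, 16]
True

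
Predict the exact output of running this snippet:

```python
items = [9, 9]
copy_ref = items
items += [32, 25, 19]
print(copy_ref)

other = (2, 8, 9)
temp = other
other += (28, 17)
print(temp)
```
[9, 9, 32, 25, 19]
(2, 8, 9)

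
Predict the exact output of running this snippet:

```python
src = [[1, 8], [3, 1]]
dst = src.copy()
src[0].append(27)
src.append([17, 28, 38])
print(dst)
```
[[1, 8, 27], [3, 1]]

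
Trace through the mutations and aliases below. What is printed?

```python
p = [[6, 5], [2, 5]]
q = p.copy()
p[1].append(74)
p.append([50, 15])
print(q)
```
[[6, 5], [2, 5, 74]]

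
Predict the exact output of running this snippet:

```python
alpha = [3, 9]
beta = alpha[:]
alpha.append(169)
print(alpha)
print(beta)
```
[3, 9, 169]
[3, 9]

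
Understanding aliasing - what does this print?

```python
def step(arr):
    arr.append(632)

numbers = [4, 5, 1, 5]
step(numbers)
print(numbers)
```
[4, 5, 1, 5, 632]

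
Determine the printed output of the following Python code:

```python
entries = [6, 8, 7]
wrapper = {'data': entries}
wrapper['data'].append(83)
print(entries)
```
[6, 8, 7, 83]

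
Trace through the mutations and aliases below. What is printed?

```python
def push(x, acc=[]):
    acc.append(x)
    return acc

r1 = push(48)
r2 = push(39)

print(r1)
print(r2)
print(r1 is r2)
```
[48, 39]
[48, 39]
True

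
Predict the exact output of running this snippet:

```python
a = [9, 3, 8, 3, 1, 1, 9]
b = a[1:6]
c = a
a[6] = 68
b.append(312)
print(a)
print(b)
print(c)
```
[9, 3, 8, 3, 1, 1, 68]
[3, 8, 3, 1, 1, 312]
[9, 3, 8, 3, 1, 1, 68]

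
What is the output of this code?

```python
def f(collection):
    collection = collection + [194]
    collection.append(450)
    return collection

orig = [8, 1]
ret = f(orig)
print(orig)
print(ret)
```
[8, 1]
[8, 1, 194, 450]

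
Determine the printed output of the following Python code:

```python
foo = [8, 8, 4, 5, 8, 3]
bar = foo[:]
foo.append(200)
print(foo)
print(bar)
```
[8, 8, 4, 5, 8, 3, 200]
[8, 8, 4, 5, 8, 3]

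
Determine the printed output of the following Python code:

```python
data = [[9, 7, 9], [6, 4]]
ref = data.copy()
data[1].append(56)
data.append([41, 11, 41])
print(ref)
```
[[9, 7, 9], [6, 4, 56]]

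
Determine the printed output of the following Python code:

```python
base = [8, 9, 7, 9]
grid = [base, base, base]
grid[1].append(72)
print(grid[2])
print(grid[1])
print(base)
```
[8, 9, 7, 9, 72]
[8, 9, 7, 9, 72]
[8, 9, 7, 9, 72]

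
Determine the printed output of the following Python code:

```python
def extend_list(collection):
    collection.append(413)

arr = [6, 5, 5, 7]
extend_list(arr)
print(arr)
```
[6, 5, 5, 7, 413]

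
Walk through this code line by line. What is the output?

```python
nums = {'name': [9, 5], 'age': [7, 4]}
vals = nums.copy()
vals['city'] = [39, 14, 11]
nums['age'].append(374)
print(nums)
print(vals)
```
{'name': [9, 5], 'age': [7, 4, 374]}
{'name': [9, 5], 'age': [7, 4, 374], 'city': [39, 14, 11]}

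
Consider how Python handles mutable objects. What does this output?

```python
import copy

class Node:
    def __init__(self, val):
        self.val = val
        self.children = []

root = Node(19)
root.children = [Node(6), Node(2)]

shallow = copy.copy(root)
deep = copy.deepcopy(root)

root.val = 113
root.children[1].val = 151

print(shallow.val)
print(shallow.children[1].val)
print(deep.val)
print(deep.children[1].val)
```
19
151
19
2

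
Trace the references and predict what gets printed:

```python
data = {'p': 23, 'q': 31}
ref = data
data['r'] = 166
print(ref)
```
{'p': 23, 'q': 31, 'r': 166}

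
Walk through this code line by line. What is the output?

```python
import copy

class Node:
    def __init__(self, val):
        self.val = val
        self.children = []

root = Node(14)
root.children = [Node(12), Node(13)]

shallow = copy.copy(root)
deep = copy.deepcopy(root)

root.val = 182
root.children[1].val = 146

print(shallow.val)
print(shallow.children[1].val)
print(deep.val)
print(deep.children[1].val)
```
14
146
14
13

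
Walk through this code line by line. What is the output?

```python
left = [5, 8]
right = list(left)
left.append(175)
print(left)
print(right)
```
[5, 8, 175]
[5, 8]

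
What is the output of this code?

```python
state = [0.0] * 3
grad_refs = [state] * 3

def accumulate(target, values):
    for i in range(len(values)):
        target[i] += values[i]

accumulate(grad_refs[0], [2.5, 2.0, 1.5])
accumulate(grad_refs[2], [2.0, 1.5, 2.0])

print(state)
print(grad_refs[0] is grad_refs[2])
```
[4.5, 3.5, 3.5]
True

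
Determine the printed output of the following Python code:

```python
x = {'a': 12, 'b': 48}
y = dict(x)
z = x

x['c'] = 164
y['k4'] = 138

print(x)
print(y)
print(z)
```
{'a': 12, 'b': 48, 'c': 164}
{'a': 12, 'b': 48, 'k4': 138}
{'a': 12, 'b': 48, 'c': 164}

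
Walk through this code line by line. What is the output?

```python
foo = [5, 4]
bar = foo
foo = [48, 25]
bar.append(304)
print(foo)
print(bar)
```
[48, 25]
[5, 4, 304]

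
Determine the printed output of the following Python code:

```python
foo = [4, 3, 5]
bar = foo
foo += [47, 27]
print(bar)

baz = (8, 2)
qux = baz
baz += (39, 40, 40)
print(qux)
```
[4, 3, 5, 47, 27]
(8, 2)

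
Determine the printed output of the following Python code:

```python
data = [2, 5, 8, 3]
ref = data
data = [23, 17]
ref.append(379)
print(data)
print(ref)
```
[23, 17]
[2, 5, 8, 3, 379]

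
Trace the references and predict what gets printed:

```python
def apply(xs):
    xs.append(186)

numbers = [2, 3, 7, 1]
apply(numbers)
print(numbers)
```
[2, 3, 7, 1, 186]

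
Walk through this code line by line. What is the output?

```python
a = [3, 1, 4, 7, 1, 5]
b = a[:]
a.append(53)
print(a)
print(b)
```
[3, 1, 4, 7, 1, 5, 53]
[3, 1, 4, 7, 1, 5]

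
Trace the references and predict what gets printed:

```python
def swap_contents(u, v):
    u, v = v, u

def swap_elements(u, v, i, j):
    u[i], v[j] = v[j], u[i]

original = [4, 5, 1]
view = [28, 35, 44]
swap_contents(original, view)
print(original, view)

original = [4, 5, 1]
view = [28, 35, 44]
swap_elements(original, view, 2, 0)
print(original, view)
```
[4, 5, 1] [28, 35, 44]
[4, 5, 28] [1, 35, 44]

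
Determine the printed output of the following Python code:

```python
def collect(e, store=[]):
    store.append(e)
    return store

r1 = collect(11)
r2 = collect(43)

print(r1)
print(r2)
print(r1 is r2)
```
[11, 43]
[11, 43]
True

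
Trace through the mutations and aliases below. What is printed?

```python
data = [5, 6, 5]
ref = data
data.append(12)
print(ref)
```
[5, 6, 5, 12]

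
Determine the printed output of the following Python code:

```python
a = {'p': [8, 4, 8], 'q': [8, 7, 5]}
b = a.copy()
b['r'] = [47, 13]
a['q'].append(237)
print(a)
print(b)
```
{'p': [8, 4, 8], 'q': [8, 7, 5, 237]}
{'p': [8, 4, 8], 'q': [8, 7, 5, 237], 'r': [47, 13]}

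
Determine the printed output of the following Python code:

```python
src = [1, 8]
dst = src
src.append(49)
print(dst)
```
[1, 8, 49]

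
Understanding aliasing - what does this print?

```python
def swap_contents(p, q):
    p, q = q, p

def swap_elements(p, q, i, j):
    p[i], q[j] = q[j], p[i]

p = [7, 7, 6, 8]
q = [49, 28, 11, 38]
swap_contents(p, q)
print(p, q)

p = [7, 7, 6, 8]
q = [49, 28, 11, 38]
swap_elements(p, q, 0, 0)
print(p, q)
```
[7, 7, 6, 8] [49, 28, 11, 38]
[49, 7, 6, 8] [7, 28, 11, 38]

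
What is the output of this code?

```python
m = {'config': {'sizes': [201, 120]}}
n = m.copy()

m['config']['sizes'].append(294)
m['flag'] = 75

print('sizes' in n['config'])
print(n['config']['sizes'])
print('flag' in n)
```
True
[201, 120, 294]
False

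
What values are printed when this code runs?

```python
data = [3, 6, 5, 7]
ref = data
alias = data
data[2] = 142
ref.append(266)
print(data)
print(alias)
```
[3, 6, 142, 7, 266]
[3, 6, 142, 7, 266]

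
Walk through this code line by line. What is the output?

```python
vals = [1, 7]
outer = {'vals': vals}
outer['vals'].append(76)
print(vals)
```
[1, 7, 76]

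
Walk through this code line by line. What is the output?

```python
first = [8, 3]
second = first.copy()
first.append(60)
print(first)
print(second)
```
[8, 3, 60]
[8, 3]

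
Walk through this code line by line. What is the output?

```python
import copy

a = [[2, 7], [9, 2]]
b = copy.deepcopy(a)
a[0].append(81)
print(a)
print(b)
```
[[2, 7, 81], [9, 2]]
[[2, 7], [9, 2]]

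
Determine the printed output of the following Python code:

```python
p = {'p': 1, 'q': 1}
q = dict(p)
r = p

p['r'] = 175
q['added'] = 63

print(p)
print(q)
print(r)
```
{'p': 1, 'q': 1, 'r': 175}
{'p': 1, 'q': 1, 'added': 63}
{'p': 1, 'q': 1, 'r': 175}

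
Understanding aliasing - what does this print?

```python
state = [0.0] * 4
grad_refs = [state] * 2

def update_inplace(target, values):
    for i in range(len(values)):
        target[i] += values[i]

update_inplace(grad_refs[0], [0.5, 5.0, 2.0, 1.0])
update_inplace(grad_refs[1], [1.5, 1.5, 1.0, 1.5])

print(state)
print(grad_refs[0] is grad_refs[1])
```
[2.0, 6.5, 3.0, 2.5]
True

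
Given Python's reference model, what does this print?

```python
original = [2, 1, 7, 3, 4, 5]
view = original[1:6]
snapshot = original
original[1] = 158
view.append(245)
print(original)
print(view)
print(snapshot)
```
[2, 158, 7, 3, 4, 5]
[1, 7, 3, 4, 5, 245]
[2, 158, 7, 3, 4, 5]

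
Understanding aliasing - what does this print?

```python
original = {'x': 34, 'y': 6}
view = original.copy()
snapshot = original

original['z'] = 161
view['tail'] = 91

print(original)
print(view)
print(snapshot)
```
{'x': 34, 'y': 6, 'z': 161}
{'x': 34, 'y': 6, 'tail': 91}
{'x': 34, 'y': 6, 'z': 161}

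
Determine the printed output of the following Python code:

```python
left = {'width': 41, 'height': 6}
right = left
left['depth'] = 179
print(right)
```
{'width': 41, 'height': 6, 'depth': 179}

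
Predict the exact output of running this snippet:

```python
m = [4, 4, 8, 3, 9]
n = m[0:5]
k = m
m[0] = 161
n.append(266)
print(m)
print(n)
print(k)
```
[161, 4, 8, 3, 9]
[4, 4, 8, 3, 9, 266]
[161, 4, 8, 3, 9]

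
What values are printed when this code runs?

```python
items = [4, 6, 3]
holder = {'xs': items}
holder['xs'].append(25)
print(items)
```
[4, 6, 3, 25]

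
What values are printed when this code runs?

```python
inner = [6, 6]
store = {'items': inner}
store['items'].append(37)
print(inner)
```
[6, 6, 37]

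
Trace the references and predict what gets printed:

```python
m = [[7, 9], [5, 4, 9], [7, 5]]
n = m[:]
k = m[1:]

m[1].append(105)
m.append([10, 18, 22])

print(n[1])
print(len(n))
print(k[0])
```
[5, 4, 9, 105]
3
[5, 4, 9, 105]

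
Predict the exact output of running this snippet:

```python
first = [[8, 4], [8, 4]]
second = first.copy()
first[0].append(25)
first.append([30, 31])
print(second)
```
[[8, 4, 25], [8, 4]]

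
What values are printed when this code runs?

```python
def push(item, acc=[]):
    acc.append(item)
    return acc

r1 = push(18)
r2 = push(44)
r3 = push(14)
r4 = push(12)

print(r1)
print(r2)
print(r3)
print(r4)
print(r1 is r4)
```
[18, 44, 14, 12]
[18, 44, 14, 12]
[18, 44, 14, 12]
[18, 44, 14, 12]
True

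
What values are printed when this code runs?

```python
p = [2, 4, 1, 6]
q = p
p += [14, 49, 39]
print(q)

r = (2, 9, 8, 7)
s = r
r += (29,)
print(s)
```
[2, 4, 1, 6, 14, 49, 39]
(2, 9, 8, 7)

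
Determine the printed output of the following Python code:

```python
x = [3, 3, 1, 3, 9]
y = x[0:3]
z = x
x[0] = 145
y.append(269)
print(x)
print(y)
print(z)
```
[145, 3, 1, 3, 9]
[3, 3, 1, 269]
[145, 3, 1, 3, 9]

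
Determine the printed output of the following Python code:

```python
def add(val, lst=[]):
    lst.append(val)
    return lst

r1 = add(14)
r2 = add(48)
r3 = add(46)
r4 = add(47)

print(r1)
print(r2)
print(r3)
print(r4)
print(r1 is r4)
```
[14, 48, 46, 47]
[14, 48, 46, 47]
[14, 48, 46, 47]
[14, 48, 46, 47]
True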